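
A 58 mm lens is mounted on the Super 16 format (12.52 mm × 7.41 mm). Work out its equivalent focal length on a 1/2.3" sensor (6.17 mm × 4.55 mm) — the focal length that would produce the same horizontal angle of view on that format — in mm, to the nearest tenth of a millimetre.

Equal angle of view means equal width/f ratio, so f₂ = f₁ · (width₂/width₁) = 58 × 6.17/12.52.
f₂ = 58 × 0.49281 ≈ 28.583 mm.

28.6 mm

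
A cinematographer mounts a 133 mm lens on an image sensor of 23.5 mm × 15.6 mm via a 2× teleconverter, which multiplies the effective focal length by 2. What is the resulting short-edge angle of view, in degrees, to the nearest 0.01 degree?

Effective focal length f = 133 × 2 = 266 mm.
α = 2·arctan(15.6 / (2 × 266)) = 2·arctan(0.02932) ≈ 3.3592°.

3.36°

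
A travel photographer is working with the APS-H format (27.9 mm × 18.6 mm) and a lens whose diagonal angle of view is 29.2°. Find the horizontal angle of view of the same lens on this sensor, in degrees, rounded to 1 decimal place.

Sensor diagonal = √(27.9² + 18.6²) = √1124.3700 ≈ 33.5316 mm.
From the diagonal AOV: f = 33.5316 / (2·tan(14.6°)) = 33.5316 / 0.52096 ≈ 64.3649 mm.
Horizontal AOV = 2·arctan(27.9 / (2 × 64.3649)) = 2·arctan(0.21673) ≈ 24.4575°.

24.5°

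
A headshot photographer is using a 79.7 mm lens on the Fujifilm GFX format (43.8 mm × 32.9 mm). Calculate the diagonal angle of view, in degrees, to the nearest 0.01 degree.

Sensor diagonal = √(43.8² + 32.9²) = √3000.8500 ≈ 54.7800 mm.
Angle of view α = 2·arctan(d/2f) with d = 54.7800 mm and f = 79.7 mm.
d/2f = 0.34366; arctan(0.34366) ≈ 18.9660°, so α ≈ 37.9320°.

37.93°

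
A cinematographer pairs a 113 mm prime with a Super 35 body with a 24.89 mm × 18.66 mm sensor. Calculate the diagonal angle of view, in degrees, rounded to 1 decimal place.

15.7°

Sensor diagonal = √(24.89² + 18.66²) = √967.7077 ≈ 31.1080 mm.
Angle of view α = 2·arctan(d/2f) with d = 31.1080 mm and f = 113 mm.
d/2f = 0.13765; arctan(0.13765) ≈ 7.8373°, so α ≈ 15.6746°.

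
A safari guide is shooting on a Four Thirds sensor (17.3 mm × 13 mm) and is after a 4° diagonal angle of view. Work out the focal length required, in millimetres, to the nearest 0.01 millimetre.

Sensor diagonal = √(17.3² + 13²) = √468.2900 ≈ 21.6400 mm.
From α = 2·arctan(d/2f) we get f = d / (2·tan(α/2)).
With d = 21.6400 mm and α/2 = 2°, tan(α/2) ≈ 0.03492, so f ≈ 21.6400 / 0.06984 ≈ 309.8444 mm.

309.84 mm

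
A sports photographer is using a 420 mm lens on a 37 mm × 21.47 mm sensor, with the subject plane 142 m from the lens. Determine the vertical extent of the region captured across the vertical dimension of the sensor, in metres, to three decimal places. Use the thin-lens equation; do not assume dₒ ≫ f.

dₒ: 142 m = 142000 mm.
Similar triangles through the lens centre give W/dₒ = h/dᵢ; with 1/f = 1/dₒ + 1/dᵢ this gives W = h·(dₒ − f)/f.
W = 21.47 mm × (142000 − 420) / 420 = 21.47 × 337.0952 ≈ 7237.435 mm = 7.23743 m.

7.237 m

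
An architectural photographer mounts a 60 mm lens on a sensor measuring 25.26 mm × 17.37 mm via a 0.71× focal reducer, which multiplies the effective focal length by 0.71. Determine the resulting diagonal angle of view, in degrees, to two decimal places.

39.58°

Effective focal length f = 60 × 0.71 = 42.6 mm.
Sensor diagonal = √(25.26² + 17.37²) = √939.7845 ≈ 30.6559 mm.
α = 2·arctan(30.656 / (2 × 42.6)) = 2·arctan(0.35981) ≈ 39.5786°.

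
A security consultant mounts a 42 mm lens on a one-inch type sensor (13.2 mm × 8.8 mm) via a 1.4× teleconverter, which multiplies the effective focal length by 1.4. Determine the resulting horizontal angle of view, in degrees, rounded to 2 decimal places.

12.81°

Effective focal length f = 42 × 1.4 = 58.8 mm.
α = 2·arctan(13.2 / (2 × 58.8)) = 2·arctan(0.11224) ≈ 12.8087°.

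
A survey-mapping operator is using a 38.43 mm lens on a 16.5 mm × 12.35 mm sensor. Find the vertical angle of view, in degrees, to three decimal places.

18.257°

Angle of view α = 2·arctan(h/2f) with h = 12.35 mm and f = 38.43 mm.
h/2f = 0.16068; arctan(0.16068) ≈ 9.1284°, so α ≈ 18.2567°.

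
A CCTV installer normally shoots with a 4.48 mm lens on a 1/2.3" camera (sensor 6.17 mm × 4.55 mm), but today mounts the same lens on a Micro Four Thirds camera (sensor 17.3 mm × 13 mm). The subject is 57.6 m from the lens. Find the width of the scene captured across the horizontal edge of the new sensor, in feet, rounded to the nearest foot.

The focal length stays 4.48 mm; the relevant sensor dimension is now w = 17.3 mm. Object distance dₒ = 57.6 m = 57600 mm.
Thin-lens field width W = w·(dₒ − f)/f = 17.3 × (57600 − 4.48)/4.48 ≈ 222411.271 mm = 222411.271/304.8 ft = 729.696 ft.

730 ft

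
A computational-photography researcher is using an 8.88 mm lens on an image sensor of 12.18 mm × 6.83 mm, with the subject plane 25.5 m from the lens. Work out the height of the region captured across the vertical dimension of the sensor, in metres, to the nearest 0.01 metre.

19.61 m

dₒ: 25.5 m = 25500 mm.
Similar triangles through the lens centre give W/dₒ = h/dᵢ; with 1/f = 1/dₒ + 1/dᵢ this gives W = h·(dₒ − f)/f.
W = 6.83 mm × (25500 − 8.88) / 8.88 = 6.83 × 2870.6216 ≈ 19606.346 mm = 19.6063 m.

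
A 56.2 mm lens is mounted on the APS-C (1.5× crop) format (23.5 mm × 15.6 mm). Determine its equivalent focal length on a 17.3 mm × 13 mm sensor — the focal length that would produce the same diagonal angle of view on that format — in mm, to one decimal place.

Sensor diagonal = √(23.5² + 15.6²) = √795.6100 ≈ 28.2066 mm.
Sensor diagonal = √(17.3² + 13²) = √468.2900 ≈ 21.6400 mm.
Equal angle of view means equal diagonal/f ratio, so f₂ = f₁ · (diagonal₂/diagonal₁) = 56.2 × 21.6400/28.2066.
f₂ = 56.2 × 0.76720 ≈ 43.117 mm.

43.1 mm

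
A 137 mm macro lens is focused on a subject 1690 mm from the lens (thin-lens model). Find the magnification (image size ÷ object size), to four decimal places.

0.0882×

Thin lens: 1/f = 1/dₒ + 1/dᵢ → 1/dᵢ = 1/137 − 1/1690 = 0.0067076 mm⁻¹, so dᵢ ≈ 149.0856 mm.
Magnification m = dᵢ/dₒ = 149.0856/1690 ≈ 0.08822.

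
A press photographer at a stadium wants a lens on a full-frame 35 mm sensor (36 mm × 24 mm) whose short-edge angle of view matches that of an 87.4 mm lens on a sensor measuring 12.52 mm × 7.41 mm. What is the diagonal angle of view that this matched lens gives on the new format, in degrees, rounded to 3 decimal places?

8.740°

Equal short-edge AOV ⇒ f₂ = f₁ · 24/7.41 = 87.4 × 3.23887 ≈ 283.0769 mm.
Sensor diagonal = √(36² + 24²) = √1872.0000 ≈ 43.2666 mm.
Diagonal AOV on the new format = 2·arctan(43.2666 / (2 × 283.0769)) = 2·arctan(0.07642) ≈ 8.7403°.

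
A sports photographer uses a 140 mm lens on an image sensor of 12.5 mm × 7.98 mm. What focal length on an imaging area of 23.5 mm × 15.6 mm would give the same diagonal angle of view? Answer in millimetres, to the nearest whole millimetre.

266 mm

Sensor diagonal = √(12.5² + 7.98²) = √219.9304 ≈ 14.8301 mm.
Sensor diagonal = √(23.5² + 15.6²) = √795.6100 ≈ 28.2066 mm.
Equal angle of view means equal diagonal/f ratio, so f₂ = f₁ · (diagonal₂/diagonal₁) = 140 × 28.2066/14.8301.
f₂ = 140 × 1.90199 ≈ 266.278 mm.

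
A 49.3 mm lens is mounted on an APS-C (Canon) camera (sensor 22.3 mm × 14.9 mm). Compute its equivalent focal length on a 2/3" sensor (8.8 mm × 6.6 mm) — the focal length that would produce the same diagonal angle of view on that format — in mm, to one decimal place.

Sensor diagonal = √(22.3² + 14.9²) = √719.3000 ≈ 26.8198 mm.
Sensor diagonal = √(8.8² + 6.6²) = √121.0000 ≈ 11.0000 mm.
Equal angle of view means equal diagonal/f ratio, so f₂ = f₁ · (diagonal₂/diagonal₁) = 49.3 × 11.0000/26.8198.
f₂ = 49.3 × 0.41015 ≈ 20.220 mm.

20.2 mm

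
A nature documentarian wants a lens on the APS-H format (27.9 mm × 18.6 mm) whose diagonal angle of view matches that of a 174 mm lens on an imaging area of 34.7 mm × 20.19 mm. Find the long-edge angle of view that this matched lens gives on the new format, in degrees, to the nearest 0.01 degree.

10.97°

Sensor diagonal = √(34.7² + 20.19²) = √1611.7261 ≈ 40.1463 mm.
Sensor diagonal = √(27.9² + 18.6²) = √1124.3700 ≈ 33.5316 mm.
Equal diagonal AOV ⇒ f₂ = f₁ · 33.5316/40.1463 = 174 × 0.83524 ≈ 145.3310 mm.
Long-edge AOV on the new format = 2·arctan(27.9 / (2 × 145.3310)) = 2·arctan(0.09599) ≈ 10.9658°.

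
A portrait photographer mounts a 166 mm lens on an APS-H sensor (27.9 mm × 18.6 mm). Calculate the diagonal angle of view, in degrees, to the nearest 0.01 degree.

11.53°

Sensor diagonal = √(27.9² + 18.6²) = √1124.3700 ≈ 33.5316 mm.
Angle of view α = 2·arctan(d/2f) with d = 33.5316 mm and f = 166 mm.
d/2f = 0.10100; arctan(0.10100) ≈ 5.7673°, so α ≈ 11.5345°.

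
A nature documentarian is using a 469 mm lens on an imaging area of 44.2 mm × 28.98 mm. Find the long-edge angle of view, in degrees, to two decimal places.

Angle of view α = 2·arctan(w/2f) with w = 44.2 mm and f = 469 mm.
w/2f = 0.04712; arctan(0.04712) ≈ 2.6979°, so α ≈ 5.3957°.

5.40°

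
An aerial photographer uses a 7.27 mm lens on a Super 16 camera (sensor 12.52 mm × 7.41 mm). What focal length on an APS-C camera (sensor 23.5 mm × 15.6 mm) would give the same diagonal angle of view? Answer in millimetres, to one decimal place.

14.1 mm

Sensor diagonal = √(12.52² + 7.41²) = √211.6585 ≈ 14.5485 mm.
Sensor diagonal = √(23.5² + 15.6²) = √795.6100 ≈ 28.2066 mm.
Equal angle of view means equal diagonal/f ratio, so f₂ = f₁ · (diagonal₂/diagonal₁) = 7.27 × 28.2066/14.5485.
f₂ = 7.27 × 1.93880 ≈ 14.095 mm.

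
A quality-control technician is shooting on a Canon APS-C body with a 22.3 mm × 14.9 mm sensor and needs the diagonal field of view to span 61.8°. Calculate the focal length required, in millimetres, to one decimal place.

22.4 mm

Sensor diagonal = √(22.3² + 14.9²) = √719.3000 ≈ 26.8198 mm.
From α = 2·arctan(d/2f) we get f = d / (2·tan(α/2)).
With d = 26.8198 mm and α/2 = 30.9°, tan(α/2) ≈ 0.59849, so f ≈ 26.8198 / 1.19698 ≈ 22.4063 mm.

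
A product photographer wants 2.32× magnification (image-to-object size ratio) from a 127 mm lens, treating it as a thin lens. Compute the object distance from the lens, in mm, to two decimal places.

181.74 mm

With m = dᵢ/dₒ and 1/f = 1/dₒ + 1/dᵢ, substituting dᵢ = m·dₒ gives 1/f = (1 + 1/m)/dₒ, hence dₒ = f·(1 + 1/m).
dₒ = 127 × (1 + 1/2.32) = 127 × 1.43103 ≈ 181.741 mm.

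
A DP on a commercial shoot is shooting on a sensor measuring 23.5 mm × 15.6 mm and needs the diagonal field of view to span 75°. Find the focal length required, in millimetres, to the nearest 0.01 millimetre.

Sensor diagonal = √(23.5² + 15.6²) = √795.6100 ≈ 28.2066 mm.
From α = 2·arctan(d/2f) we get f = d / (2·tan(α/2)).
With d = 28.2066 mm and α/2 = 37.5°, tan(α/2) ≈ 0.76733, so f ≈ 28.2066 / 1.53465 ≈ 18.3798 mm.

18.38 mm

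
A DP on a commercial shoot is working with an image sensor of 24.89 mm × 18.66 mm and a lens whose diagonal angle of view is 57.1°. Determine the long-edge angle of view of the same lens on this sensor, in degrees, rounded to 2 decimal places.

Sensor diagonal = √(24.89² + 18.66²) = √967.7077 ≈ 31.1080 mm.
From the diagonal AOV: f = 31.1080 / (2·tan(28.55°)) = 31.1080 / 1.08817 ≈ 28.5874 mm.
Long-edge AOV = 2·arctan(24.89 / (2 × 28.5874)) = 2·arctan(0.43533) ≈ 47.0501°.

47.05°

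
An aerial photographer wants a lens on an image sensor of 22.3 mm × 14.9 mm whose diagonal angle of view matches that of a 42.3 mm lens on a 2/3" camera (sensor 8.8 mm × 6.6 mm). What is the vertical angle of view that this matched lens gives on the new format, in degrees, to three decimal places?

8.263°

Sensor diagonal = √(8.8² + 6.6²) = √121.0000 ≈ 11.0000 mm.
Sensor diagonal = √(22.3² + 14.9²) = √719.3000 ≈ 26.8198 mm.
Equal diagonal AOV ⇒ f₂ = f₁ · 26.8198/11.0000 = 42.3 × 2.43816 ≈ 103.1342 mm.
Vertical AOV on the new format = 2·arctan(14.9 / (2 × 103.1342)) = 2·arctan(0.07224) ≈ 8.2633°.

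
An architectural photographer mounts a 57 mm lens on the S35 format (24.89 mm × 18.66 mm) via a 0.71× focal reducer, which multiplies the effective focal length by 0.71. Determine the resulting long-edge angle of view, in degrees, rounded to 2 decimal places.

Effective focal length f = 57 × 0.71 = 40.47 mm.
α = 2·arctan(24.89 / (2 × 40.47)) = 2·arctan(0.30751) ≈ 34.1866°.

34.19°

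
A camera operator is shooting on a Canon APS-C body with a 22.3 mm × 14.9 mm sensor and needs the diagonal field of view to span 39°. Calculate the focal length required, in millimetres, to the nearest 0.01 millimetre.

37.87 mm

Sensor diagonal = √(22.3² + 14.9²) = √719.3000 ≈ 26.8198 mm.
From α = 2·arctan(d/2f) we get f = d / (2·tan(α/2)).
With d = 26.8198 mm and α/2 = 19.5°, tan(α/2) ≈ 0.35412, so f ≈ 26.8198 / 0.70824 ≈ 37.8683 mm.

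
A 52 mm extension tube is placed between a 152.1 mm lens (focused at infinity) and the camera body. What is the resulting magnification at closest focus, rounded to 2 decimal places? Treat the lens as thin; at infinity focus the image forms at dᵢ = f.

0.34×

The tube moves the image plane from f to f + e, so dᵢ = 152.1 + 52 = 204.1 mm. Focus is achieved when 1/f = 1/dₒ + 1/dᵢ, giving dₒ = 1/(1/f − 1/(f+e)).
Magnification m = dᵢ/dₒ = (f+e)·(1/f − 1/(f+e)) = e/f = 52/152.1 ≈ 0.3419.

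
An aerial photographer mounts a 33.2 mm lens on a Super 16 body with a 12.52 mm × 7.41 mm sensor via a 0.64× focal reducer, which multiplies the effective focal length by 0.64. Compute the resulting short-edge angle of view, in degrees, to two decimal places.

19.78°

Effective focal length f = 33.2 × 0.64 = 21.248 mm.
α = 2·arctan(7.41 / (2 × 21.248)) = 2·arctan(0.17437) ≈ 19.7824°.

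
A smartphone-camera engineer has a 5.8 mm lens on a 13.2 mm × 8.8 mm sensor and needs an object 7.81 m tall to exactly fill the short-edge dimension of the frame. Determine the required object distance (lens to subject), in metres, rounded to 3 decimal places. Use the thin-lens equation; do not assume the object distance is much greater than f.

5.153 m

W: 7.81 m = 7810 mm.
Magnification m = h/W = dᵢ/dₒ; combined with 1/f = 1/dₒ + 1/dᵢ this gives dₒ = f·(1 + W/h).
dₒ = 5.8 mm × (1 + 7810/8.8) = 5.8 × 888.5000 ≈ 5153.300 mm = 5.1533 m.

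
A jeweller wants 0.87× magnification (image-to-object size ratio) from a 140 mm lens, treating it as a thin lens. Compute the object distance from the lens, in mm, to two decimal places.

300.92 mm

With m = dᵢ/dₒ and 1/f = 1/dₒ + 1/dᵢ, substituting dᵢ = m·dₒ gives 1/f = (1 + 1/m)/dₒ, hence dₒ = f·(1 + 1/m).
dₒ = 140 × (1 + 1/0.87) = 140 × 2.14943 ≈ 300.920 mm.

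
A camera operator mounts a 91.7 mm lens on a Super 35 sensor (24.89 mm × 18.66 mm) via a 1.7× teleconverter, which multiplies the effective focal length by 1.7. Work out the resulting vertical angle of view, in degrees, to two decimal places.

Effective focal length f = 91.7 × 1.7 = 155.89 mm.
α = 2·arctan(18.66 / (2 × 155.89)) = 2·arctan(0.05985) ≈ 6.8501°.

6.85°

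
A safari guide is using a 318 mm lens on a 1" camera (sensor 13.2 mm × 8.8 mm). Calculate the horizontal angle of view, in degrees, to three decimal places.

2.378°

Angle of view α = 2·arctan(w/2f) with w = 13.2 mm and f = 318 mm.
w/2f = 0.02075; arctan(0.02075) ≈ 1.1890°, so α ≈ 2.3780°.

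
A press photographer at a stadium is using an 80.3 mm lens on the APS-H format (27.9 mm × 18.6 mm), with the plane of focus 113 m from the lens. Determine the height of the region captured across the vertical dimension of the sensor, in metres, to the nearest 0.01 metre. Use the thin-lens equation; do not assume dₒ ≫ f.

26.16 m

dₒ: 113 m = 113000 mm.
Similar triangles through the lens centre give W/dₒ = h/dᵢ; with 1/f = 1/dₒ + 1/dᵢ this gives W = h·(dₒ − f)/f.
W = 18.6 mm × (113000 − 80.3) / 80.3 = 18.6 × 1406.2229 ≈ 26155.746 mm = 26.1557 m.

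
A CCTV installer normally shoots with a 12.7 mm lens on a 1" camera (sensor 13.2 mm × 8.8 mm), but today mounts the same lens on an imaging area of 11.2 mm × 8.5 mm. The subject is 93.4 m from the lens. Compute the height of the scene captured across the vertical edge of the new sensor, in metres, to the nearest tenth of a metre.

The focal length stays 12.7 mm; the relevant sensor dimension is now h = 8.5 mm. Object distance dₒ = 93.4 m = 93400 mm.
Thin-lens field height W = h·(dₒ − f)/f = 8.5 × (93400 − 12.7)/12.7 ≈ 62503.311 mm = 62.5033 m.

62.5 m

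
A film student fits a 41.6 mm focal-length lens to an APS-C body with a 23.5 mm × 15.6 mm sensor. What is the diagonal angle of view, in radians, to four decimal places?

Sensor diagonal = √(23.5² + 15.6²) = √795.6100 ≈ 28.2066 mm.
Angle of view α = 2·arctan(d/2f) with d = 28.2066 mm and f = 41.6 mm.
d/2f = 0.33902; arctan(0.33902) ≈ 0.3269 rad, so α ≈ 0.6537 rad.

0.6537 rad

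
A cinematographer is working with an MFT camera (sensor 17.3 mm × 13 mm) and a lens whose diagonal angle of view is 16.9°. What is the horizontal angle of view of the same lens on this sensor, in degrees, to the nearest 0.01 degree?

13.55°

Sensor diagonal = √(17.3² + 13²) = √468.2900 ≈ 21.6400 mm.
From the diagonal AOV: f = 21.6400 / (2·tan(8.45°)) = 21.6400 / 0.29712 ≈ 72.8331 mm.
Horizontal AOV = 2·arctan(17.3 / (2 × 72.8331)) = 2·arctan(0.11876) ≈ 13.5460°.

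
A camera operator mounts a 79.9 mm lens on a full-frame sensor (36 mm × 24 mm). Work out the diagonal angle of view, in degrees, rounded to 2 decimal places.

Sensor diagonal = √(36² + 24²) = √1872.0000 ≈ 43.2666 mm.
Angle of view α = 2·arctan(d/2f) with d = 43.2666 mm and f = 79.9 mm.
d/2f = 0.27075; arctan(0.27075) ≈ 15.1499°, so α ≈ 30.2998°.

30.30°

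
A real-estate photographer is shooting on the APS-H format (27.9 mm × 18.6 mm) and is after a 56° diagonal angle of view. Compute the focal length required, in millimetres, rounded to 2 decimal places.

31.53 mm

Sensor diagonal = √(27.9² + 18.6²) = √1124.3700 ≈ 33.5316 mm.
From α = 2·arctan(d/2f) we get f = d / (2·tan(α/2)).
With d = 33.5316 mm and α/2 = 28°, tan(α/2) ≈ 0.53171, so f ≈ 33.5316 / 1.06342 ≈ 31.5319 mm.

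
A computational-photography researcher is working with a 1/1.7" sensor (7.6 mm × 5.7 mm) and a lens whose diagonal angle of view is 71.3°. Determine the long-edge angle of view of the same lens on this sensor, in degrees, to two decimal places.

59.69°

Sensor diagonal = √(7.6² + 5.7²) = √90.2500 ≈ 9.5000 mm.
From the diagonal AOV: f = 9.5000 / (2·tan(35.65°)) = 9.5000 / 1.43450 ≈ 6.6225 mm.
Long-edge AOV = 2·arctan(7.6 / (2 × 6.6225)) = 2·arctan(0.57380) ≈ 59.6944°.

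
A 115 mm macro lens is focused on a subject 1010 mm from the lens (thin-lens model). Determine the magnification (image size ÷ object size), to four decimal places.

Thin lens: 1/f = 1/dₒ + 1/dᵢ → 1/dᵢ = 1/115 − 1/1010 = 0.0077056 mm⁻¹, so dᵢ ≈ 129.7765 mm.
Magnification m = dᵢ/dₒ = 129.7765/1010 ≈ 0.12849.

0.1285×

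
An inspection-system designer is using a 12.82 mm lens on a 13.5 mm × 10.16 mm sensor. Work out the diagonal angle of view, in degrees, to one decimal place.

Sensor diagonal = √(13.5² + 10.16²) = √285.4756 ≈ 16.8960 mm.
Angle of view α = 2·arctan(d/2f) with d = 16.8960 mm and f = 12.82 mm.
d/2f = 0.65897; arctan(0.65897) ≈ 33.3837°, so α ≈ 66.7675°.

66.8°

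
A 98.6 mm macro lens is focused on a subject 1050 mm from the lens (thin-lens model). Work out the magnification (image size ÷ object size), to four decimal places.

0.1036×

Thin lens: 1/f = 1/dₒ + 1/dᵢ → 1/dᵢ = 1/98.6 − 1/1050 = 0.0091896 mm⁻¹, so dᵢ ≈ 108.8186 mm.
Magnification m = dᵢ/dₒ = 108.8186/1050 ≈ 0.10364.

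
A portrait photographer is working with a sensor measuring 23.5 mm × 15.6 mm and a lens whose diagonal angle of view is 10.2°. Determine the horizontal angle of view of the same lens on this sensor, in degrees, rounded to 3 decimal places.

Sensor diagonal = √(23.5² + 15.6²) = √795.6100 ≈ 28.2066 mm.
From the diagonal AOV: f = 28.2066 / (2·tan(5.1°)) = 28.2066 / 0.17850 ≈ 158.0242 mm.
Horizontal AOV = 2·arctan(23.5 / (2 × 158.0242)) = 2·arctan(0.07436) ≈ 8.5049°.

8.505°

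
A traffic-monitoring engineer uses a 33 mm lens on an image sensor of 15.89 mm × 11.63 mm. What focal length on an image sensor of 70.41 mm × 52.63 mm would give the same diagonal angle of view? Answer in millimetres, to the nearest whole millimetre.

Sensor diagonal = √(15.89² + 11.63²) = √387.7490 ≈ 19.6913 mm.
Sensor diagonal = √(70.41² + 52.63²) = √7727.4850 ≈ 87.9061 mm.
Equal angle of view means equal diagonal/f ratio, so f₂ = f₁ · (diagonal₂/diagonal₁) = 33 × 87.9061/19.6913.
f₂ = 33 × 4.46420 ≈ 147.319 mm.

147 mm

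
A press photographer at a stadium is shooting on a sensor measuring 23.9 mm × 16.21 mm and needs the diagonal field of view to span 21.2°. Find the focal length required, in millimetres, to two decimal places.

Sensor diagonal = √(23.9² + 16.21²) = √833.9741 ≈ 28.8786 mm.
From α = 2·arctan(d/2f) we get f = d / (2·tan(α/2)).
With d = 28.8786 mm and α/2 = 10.6°, tan(α/2) ≈ 0.18714, so f ≈ 28.8786 / 0.37429 ≈ 77.1557 mm.

77.16 mm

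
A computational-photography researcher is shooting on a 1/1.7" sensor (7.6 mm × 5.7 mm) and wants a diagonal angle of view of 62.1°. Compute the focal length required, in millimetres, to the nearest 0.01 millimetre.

Sensor diagonal = √(7.6² + 5.7²) = √90.2500 ≈ 9.5000 mm.
From α = 2·arctan(d/2f) we get f = d / (2·tan(α/2)).
With d = 9.5000 mm and α/2 = 31.05°, tan(α/2) ≈ 0.60205, so f ≈ 9.5000 / 1.20410 ≈ 7.8897 mm.

7.89 mm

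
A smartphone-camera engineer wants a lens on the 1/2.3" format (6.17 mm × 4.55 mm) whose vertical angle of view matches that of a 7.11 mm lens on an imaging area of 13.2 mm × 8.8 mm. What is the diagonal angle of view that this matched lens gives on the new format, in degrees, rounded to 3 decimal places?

92.394°

Equal vertical AOV ⇒ f₂ = f₁ · 4.55/8.8 = 7.11 × 0.51705 ≈ 3.6762 mm.
Sensor diagonal = √(6.17² + 4.55²) = √58.7714 ≈ 7.6663 mm.
Diagonal AOV on the new format = 2·arctan(7.6663 / (2 × 3.6762)) = 2·arctan(1.04269) ≈ 92.3944°.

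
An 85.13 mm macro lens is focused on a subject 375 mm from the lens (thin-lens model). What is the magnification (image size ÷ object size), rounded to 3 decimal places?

Thin lens: 1/f = 1/dₒ + 1/dᵢ → 1/dᵢ = 1/85.13 − 1/375 = 0.0090801 mm⁻¹, so dᵢ ≈ 110.1313 mm.
Magnification m = dᵢ/dₒ = 110.1313/375 ≈ 0.29368.

0.294×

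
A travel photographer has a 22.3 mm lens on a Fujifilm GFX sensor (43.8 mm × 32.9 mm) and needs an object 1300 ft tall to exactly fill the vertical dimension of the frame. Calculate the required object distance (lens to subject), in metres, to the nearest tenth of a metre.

268.6 m

W: 1300 ft × 304.8 mm/ft = 396239.99 mm.
Magnification m = h/W = dᵢ/dₒ; combined with 1/f = 1/dₒ + 1/dᵢ this gives dₒ = f·(1 + W/h).
dₒ = 22.3 mm × (1 + 396240/32.9) = 22.3 × 12044.7686 ≈ 268598.340 mm = 268.598 m.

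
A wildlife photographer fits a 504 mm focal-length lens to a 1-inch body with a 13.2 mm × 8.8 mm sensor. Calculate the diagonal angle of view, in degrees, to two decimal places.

1.80°

Sensor diagonal = √(13.2² + 8.8²) = √251.6800 ≈ 15.8644 mm.
Angle of view α = 2·arctan(d/2f) with d = 15.8644 mm and f = 504 mm.
d/2f = 0.01574; arctan(0.01574) ≈ 0.9017°, so α ≈ 1.8034°.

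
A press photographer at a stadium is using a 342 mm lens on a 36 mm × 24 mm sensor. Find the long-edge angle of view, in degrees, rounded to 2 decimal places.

Angle of view α = 2·arctan(w/2f) with w = 36 mm and f = 342 mm.
w/2f = 0.05263; arctan(0.05263) ≈ 3.0128°, so α ≈ 6.0256°.

6.03°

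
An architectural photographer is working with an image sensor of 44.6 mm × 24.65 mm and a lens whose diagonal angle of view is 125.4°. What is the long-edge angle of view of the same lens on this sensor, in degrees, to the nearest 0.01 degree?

Sensor diagonal = √(44.6² + 24.65²) = √2596.7825 ≈ 50.9586 mm.
From the diagonal AOV: f = 50.9586 / (2·tan(62.7°)) = 50.9586 / 3.87493 ≈ 13.1509 mm.
Long-edge AOV = 2·arctan(44.6 / (2 × 13.1509)) = 2·arctan(1.69571) ≈ 118.9422°.

118.94°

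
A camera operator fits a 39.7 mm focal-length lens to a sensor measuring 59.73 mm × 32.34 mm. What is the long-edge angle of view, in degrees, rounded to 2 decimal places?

Angle of view α = 2·arctan(w/2f) with w = 59.73 mm and f = 39.7 mm.
w/2f = 0.75227; arctan(0.75227) ≈ 36.9529°, so α ≈ 73.9059°.

73.91°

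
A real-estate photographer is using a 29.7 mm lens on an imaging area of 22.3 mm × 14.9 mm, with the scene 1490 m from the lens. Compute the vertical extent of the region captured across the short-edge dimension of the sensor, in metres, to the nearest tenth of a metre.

dₒ: 1490 m = 1.49e+06 mm.
Similar triangles through the lens centre give W/dₒ = h/dᵢ; with 1/f = 1/dₒ + 1/dᵢ this gives W = h·(dₒ − f)/f.
W = 14.9 mm × (1.49e+06 − 29.7) / 29.7 = 14.9 × 50167.3502 ≈ 747493.518 mm = 747.494 m.

747.5 m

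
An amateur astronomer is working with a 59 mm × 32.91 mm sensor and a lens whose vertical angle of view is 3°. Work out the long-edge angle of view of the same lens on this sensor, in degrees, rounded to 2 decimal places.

From the vertical AOV: f = 32.91 / (2·tan(1.5°)) = 32.91 / 0.05237 ≈ 628.3911 mm.
Long-edge AOV = 2·arctan(59 / (2 × 628.3911)) = 2·arctan(0.04695) ≈ 5.3756°.

5.38°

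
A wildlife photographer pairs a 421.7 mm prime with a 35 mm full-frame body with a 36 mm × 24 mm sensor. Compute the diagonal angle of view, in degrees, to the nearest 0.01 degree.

5.87°

Sensor diagonal = √(36² + 24²) = √1872.0000 ≈ 43.2666 mm.
Angle of view α = 2·arctan(d/2f) with d = 43.2666 mm and f = 421.7 mm.
d/2f = 0.05130; arctan(0.05130) ≈ 2.9367°, so α ≈ 5.8734°.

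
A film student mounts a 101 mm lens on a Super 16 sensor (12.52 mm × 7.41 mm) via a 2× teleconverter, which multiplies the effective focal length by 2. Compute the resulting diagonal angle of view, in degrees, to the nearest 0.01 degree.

Effective focal length f = 101 × 2 = 202 mm.
Sensor diagonal = √(12.52² + 7.41²) = √211.6585 ≈ 14.5485 mm.
α = 2·arctan(14.548 / (2 × 202)) = 2·arctan(0.03601) ≈ 4.1248°.

4.12°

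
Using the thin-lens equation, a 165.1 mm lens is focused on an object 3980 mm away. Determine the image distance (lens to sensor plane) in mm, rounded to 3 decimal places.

1/dᵢ = 1/f − 1/dₒ = 1/165.1 − 1/3980 = 0.0058057 mm⁻¹.
dᵢ = 1/0.0058057 ≈ 172.2451 mm.

172.245 mm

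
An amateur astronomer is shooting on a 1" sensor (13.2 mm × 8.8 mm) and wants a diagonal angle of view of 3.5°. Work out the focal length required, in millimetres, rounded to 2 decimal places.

259.62 mm

Sensor diagonal = √(13.2² + 8.8²) = √251.6800 ≈ 15.8644 mm.
From α = 2·arctan(d/2f) we get f = d / (2·tan(α/2)).
With d = 15.8644 mm and α/2 = 1.75°, tan(α/2) ≈ 0.03055, so f ≈ 15.8644 / 0.06111 ≈ 259.6234 mm.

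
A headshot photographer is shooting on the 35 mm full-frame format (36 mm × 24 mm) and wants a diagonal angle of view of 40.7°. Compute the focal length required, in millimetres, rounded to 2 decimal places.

Sensor diagonal = √(36² + 24²) = √1872.0000 ≈ 43.2666 mm.
From α = 2·arctan(d/2f) we get f = d / (2·tan(α/2)).
With d = 43.2666 mm and α/2 = 20.35°, tan(α/2) ≈ 0.37090, so f ≈ 43.2666 / 0.74181 ≈ 58.3260 mm.

58.33 mm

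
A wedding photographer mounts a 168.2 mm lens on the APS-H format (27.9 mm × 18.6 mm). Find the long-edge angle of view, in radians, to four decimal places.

0.1655 rad

Angle of view α = 2·arctan(w/2f) with w = 27.9 mm and f = 168.2 mm.
w/2f = 0.08294; arctan(0.08294) ≈ 0.0827 rad, so α ≈ 0.1655 rad.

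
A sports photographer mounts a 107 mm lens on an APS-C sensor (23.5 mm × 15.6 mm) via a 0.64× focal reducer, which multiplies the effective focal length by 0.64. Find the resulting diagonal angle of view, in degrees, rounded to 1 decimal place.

23.3°

Effective focal length f = 107 × 0.64 = 68.48 mm.
Sensor diagonal = √(23.5² + 15.6²) = √795.6100 ≈ 28.2066 mm.
α = 2·arctan(28.207 / (2 × 68.48)) = 2·arctan(0.20595) ≈ 23.2744°.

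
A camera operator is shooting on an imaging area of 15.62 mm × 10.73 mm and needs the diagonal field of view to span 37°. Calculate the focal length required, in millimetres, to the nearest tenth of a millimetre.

Sensor diagonal = √(15.62² + 10.73²) = √359.1173 ≈ 18.9504 mm.
From α = 2·arctan(d/2f) we get f = d / (2·tan(α/2)).
With d = 18.9504 mm and α/2 = 18.5°, tan(α/2) ≈ 0.33460, so f ≈ 18.9504 / 0.66919 ≈ 28.3184 mm.

28.3 mm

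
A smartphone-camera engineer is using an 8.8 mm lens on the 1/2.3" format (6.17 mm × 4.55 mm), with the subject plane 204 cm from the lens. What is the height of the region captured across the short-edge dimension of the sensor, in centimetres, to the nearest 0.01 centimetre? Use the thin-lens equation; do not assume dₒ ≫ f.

dₒ: 204 cm = 2040 mm.
Similar triangles through the lens centre give W/dₒ = h/dᵢ; with 1/f = 1/dₒ + 1/dᵢ this gives W = h·(dₒ − f)/f.
W = 4.55 mm × (2040 − 8.8) / 8.8 = 4.55 × 230.8182 ≈ 1050.223 mm = 105.022 cm.

105.02 cm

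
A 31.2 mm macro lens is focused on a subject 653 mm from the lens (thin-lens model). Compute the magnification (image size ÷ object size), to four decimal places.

Thin lens: 1/f = 1/dₒ + 1/dᵢ → 1/dᵢ = 1/31.2 − 1/653 = 0.0305199 mm⁻¹, so dᵢ ≈ 32.7655 mm.
Magnification m = dᵢ/dₒ = 32.7655/653 ≈ 0.05018.

0.0502×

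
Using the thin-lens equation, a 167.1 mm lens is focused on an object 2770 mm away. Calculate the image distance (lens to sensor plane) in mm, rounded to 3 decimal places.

1/dᵢ = 1/f − 1/dₒ = 1/167.1 − 1/2770 = 0.0056234 mm⁻¹.
dᵢ = 1/0.0056234 ≈ 177.8274 mm.

177.827 mm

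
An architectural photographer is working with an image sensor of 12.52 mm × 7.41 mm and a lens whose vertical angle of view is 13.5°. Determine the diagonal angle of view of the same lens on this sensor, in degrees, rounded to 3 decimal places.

26.164°

From the vertical AOV: f = 7.41 / (2·tan(6.75°)) = 7.41 / 0.23672 ≈ 31.3034 mm.
Sensor diagonal = √(12.52² + 7.41²) = √211.6585 ≈ 14.5485 mm.
Diagonal AOV = 2·arctan(14.5485 / (2 × 31.3034)) = 2·arctan(0.23238) ≈ 26.1643°.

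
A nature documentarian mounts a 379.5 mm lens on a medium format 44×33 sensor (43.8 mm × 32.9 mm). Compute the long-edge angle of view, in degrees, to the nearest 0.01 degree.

6.61°

Angle of view α = 2·arctan(w/2f) with w = 43.8 mm and f = 379.5 mm.
w/2f = 0.05771; arctan(0.05771) ≈ 3.3027°, so α ≈ 6.6055°.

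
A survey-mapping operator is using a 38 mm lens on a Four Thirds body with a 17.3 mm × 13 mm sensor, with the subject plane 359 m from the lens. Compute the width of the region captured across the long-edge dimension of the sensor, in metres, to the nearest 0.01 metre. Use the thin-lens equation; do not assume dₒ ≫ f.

163.42 m

dₒ: 359 m = 359000 mm.
Similar triangles through the lens centre give W/dₒ = w/dᵢ; with 1/f = 1/dₒ + 1/dᵢ this gives W = w·(dₒ − f)/f.
W = 17.3 mm × (359000 − 38) / 38 = 17.3 × 9446.3684 ≈ 163422.174 mm = 163.422 m.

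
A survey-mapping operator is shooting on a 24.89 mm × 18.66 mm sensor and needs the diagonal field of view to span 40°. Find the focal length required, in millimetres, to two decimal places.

Sensor diagonal = √(24.89² + 18.66²) = √967.7077 ≈ 31.1080 mm.
From α = 2·arctan(d/2f) we get f = d / (2·tan(α/2)).
With d = 31.1080 mm and α/2 = 20°, tan(α/2) ≈ 0.36397, so f ≈ 31.1080 / 0.72794 ≈ 42.7343 mm.

42.73 mm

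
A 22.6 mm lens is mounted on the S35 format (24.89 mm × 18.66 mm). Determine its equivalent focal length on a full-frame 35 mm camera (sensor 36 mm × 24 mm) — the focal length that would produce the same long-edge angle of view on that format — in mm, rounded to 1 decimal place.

Equal angle of view means equal width/f ratio, so f₂ = f₁ · (width₂/width₁) = 22.6 × 36/24.89.
f₂ = 22.6 × 1.44636 ≈ 32.688 mm.

32.7 mm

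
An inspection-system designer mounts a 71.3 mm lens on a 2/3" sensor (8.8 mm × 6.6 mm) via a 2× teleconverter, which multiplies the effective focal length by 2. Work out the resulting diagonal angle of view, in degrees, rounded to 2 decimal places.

4.42°

Effective focal length f = 71.3 × 2 = 142.6 mm.
Sensor diagonal = √(8.8² + 6.6²) = √121.0000 ≈ 11.0000 mm.
α = 2·arctan(11.000 / (2 × 142.6)) = 2·arctan(0.03857) ≈ 4.4175°.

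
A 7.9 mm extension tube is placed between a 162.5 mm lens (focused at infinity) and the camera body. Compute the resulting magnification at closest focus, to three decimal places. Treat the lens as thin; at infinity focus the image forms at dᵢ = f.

The tube moves the image plane from f to f + e, so dᵢ = 162.5 + 7.9 = 170.4 mm. Focus is achieved when 1/f = 1/dₒ + 1/dᵢ, giving dₒ = 1/(1/f − 1/(f+e)).
Magnification m = dᵢ/dₒ = (f+e)·(1/f − 1/(f+e)) = e/f = 7.9/162.5 ≈ 0.0486.

0.049×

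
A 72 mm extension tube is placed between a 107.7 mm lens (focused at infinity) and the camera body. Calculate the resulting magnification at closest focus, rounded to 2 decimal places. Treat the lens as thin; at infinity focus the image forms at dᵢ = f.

0.67×

The tube moves the image plane from f to f + e, so dᵢ = 107.7 + 72 = 179.7 mm. Focus is achieved when 1/f = 1/dₒ + 1/dᵢ, giving dₒ = 1/(1/f − 1/(f+e)).
Magnification m = dᵢ/dₒ = (f+e)·(1/f − 1/(f+e)) = e/f = 72/107.7 ≈ 0.6685.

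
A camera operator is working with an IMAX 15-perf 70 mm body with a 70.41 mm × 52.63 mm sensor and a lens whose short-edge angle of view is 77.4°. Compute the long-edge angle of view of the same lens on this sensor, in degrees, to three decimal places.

From the short-edge AOV: f = 52.63 / (2·tan(38.7°)) = 52.63 / 1.60230 ≈ 32.8465 mm.
Long-edge AOV = 2·arctan(70.41 / (2 × 32.8465)) = 2·arctan(1.07180) ≈ 93.9699°.

93.970°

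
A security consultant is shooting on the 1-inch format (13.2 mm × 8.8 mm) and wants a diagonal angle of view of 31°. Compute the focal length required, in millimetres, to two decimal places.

28.60 mm

Sensor diagonal = √(13.2² + 8.8²) = √251.6800 ≈ 15.8644 mm.
From α = 2·arctan(d/2f) we get f = d / (2·tan(α/2)).
With d = 15.8644 mm and α/2 = 15.5°, tan(α/2) ≈ 0.27732, so f ≈ 15.8644 / 0.55465 ≈ 28.6026 mm.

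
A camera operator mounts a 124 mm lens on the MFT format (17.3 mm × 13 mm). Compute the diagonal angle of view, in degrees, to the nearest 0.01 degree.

Sensor diagonal = √(17.3² + 13²) = √468.2900 ≈ 21.6400 mm.
Angle of view α = 2·arctan(d/2f) with d = 21.6400 mm and f = 124 mm.
d/2f = 0.08726; arctan(0.08726) ≈ 4.9869°, so α ≈ 9.9738°.

9.97°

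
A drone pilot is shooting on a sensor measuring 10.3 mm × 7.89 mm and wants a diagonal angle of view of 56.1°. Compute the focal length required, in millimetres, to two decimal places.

12.18 mm

Sensor diagonal = √(10.3² + 7.89²) = √168.3421 ≈ 12.9747 mm.
From α = 2·arctan(d/2f) we get f = d / (2·tan(α/2)).
With d = 12.9747 mm and α/2 = 28.05°, tan(α/2) ≈ 0.53283, so f ≈ 12.9747 / 1.06566 ≈ 12.1753 mm.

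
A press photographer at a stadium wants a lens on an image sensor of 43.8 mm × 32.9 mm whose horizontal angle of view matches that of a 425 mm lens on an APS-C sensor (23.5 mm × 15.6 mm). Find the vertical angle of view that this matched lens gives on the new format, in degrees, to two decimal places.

Equal horizontal AOV ⇒ f₂ = f₁ · 43.8/23.5 = 425 × 1.86383 ≈ 792.1277 mm.
Vertical AOV on the new format = 2·arctan(32.9 / (2 × 792.1277)) = 2·arctan(0.02077) ≈ 2.3794°.

2.38°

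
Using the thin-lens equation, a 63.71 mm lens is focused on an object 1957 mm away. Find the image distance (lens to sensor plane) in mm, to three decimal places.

1/dᵢ = 1/f − 1/dₒ = 1/63.71 − 1/1957 = 0.0151851 mm⁻¹.
dᵢ = 1/0.0151851 ≈ 65.8539 mm.

65.854 mm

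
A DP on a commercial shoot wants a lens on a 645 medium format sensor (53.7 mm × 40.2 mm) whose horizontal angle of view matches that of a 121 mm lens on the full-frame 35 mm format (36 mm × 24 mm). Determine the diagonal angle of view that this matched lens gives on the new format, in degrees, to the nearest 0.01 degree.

21.05°

Equal horizontal AOV ⇒ f₂ = f₁ · 53.7/36 = 121 × 1.49167 ≈ 180.4917 mm.
Sensor diagonal = √(53.7² + 40.2²) = √4499.7300 ≈ 67.0800 mm.
Diagonal AOV on the new format = 2·arctan(67.0800 / (2 × 180.4917)) = 2·arctan(0.18583) ≈ 21.0539°.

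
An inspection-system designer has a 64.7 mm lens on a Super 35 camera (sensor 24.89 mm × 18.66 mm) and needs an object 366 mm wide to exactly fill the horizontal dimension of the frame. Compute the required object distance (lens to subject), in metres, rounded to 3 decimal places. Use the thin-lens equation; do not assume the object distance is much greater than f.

1.016 m

Magnification m = w/W = dᵢ/dₒ; combined with 1/f = 1/dₒ + 1/dᵢ this gives dₒ = f·(1 + W/w).
dₒ = 64.7 mm × (1 + 366/24.89) = 64.7 × 15.7047 ≈ 1016.094 mm = 1.01609 m.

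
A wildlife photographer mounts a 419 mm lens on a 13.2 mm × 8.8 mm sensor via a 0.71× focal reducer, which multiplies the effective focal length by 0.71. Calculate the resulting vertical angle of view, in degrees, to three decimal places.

Effective focal length f = 419 × 0.71 = 297.49 mm.
α = 2·arctan(8.8 / (2 × 297.49)) = 2·arctan(0.01479) ≈ 1.6947°.

1.695°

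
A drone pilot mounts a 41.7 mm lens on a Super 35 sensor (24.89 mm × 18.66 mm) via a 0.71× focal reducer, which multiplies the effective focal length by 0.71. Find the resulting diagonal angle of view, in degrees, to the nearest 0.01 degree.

Effective focal length f = 41.7 × 0.71 = 29.607 mm.
Sensor diagonal = √(24.89² + 18.66²) = √967.7077 ≈ 31.1080 mm.
α = 2·arctan(31.108 / (2 × 29.607)) = 2·arctan(0.52535) ≈ 55.4303°.

55.43°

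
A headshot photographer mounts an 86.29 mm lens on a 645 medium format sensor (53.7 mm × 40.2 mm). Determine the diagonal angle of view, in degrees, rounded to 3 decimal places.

Sensor diagonal = √(53.7² + 40.2²) = √4499.7300 ≈ 67.0800 mm.
Angle of view α = 2·arctan(d/2f) with d = 67.0800 mm and f = 86.29 mm.
d/2f = 0.38869; arctan(0.38869) ≈ 21.2406°, so α ≈ 42.4812°.

42.481°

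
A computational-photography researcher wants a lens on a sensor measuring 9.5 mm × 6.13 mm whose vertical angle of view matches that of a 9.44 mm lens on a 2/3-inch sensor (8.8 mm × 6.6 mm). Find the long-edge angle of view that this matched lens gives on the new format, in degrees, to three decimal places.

56.894°

Equal vertical AOV ⇒ f₂ = f₁ · 6.13/6.6 = 9.44 × 0.92879 ≈ 8.7678 mm.
Long-edge AOV on the new format = 2·arctan(9.5 / (2 × 8.7678)) = 2·arctan(0.54176) ≈ 56.8939°.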